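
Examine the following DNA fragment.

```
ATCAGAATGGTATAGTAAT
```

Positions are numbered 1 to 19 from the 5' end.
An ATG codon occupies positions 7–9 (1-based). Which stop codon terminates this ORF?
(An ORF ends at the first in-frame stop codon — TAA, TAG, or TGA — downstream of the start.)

TAG

Codons from position 7: ATG (7–9), GTA (10–12), TAG (13–15).
The first in-frame stop codon is TAG.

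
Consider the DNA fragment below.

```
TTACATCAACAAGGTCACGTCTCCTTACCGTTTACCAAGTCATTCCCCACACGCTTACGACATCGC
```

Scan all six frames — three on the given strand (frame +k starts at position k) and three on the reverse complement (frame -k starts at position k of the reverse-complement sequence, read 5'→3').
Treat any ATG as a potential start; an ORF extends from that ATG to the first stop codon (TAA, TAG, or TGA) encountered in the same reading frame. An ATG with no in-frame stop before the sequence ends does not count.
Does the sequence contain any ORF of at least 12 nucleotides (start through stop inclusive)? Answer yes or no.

Reverse complement (5'→3'): GCGATGTCGTAAGCGTGTGGGGAATGACTTGGTAAACGGTAAGGAGACGTGACCTTGTTGATGTAA
Frame +1: TTA CAT CAA CAA GGT CAC GTC TCC TTA CCG TTT ACC AAG TCA TTC CCC ACA CGC TTA CGA CAT CGC — no ATG→stop ORF.
Frame +2: TAC ATC AAC AAG GTC ACG TCT CCT TAC CGT TTA CCA AGT CAT TCC CCA CAC GCT TAC GAC ATC — no ATG→stop ORF.
Frame +3: ACA TCA ACA AGG TCA CGT CTC CTT ACC GTT TAC CAA GTC ATT CCC CAC ACG CTT ACG ACA TCG — no ATG→stop ORF.
Frame -1: GCG ATG TCG TAA GCG TGT GGG GAA TGA CTT GGT AAA CGG TAA GGA GAC GTG ACC TTG TTG ATG TAA — ATG at 4, stop TAA at 10 → 9 nt; ATG at 61, stop TAA at 64 → 6 nt.
Frame -2: CGA TGT CGT AAG CGT GTG GGG AAT GAC TTG GTA AAC GGT AAG GAG ACG TGA CCT TGT TGA TGT — no ATG→stop ORF.
Frame -3: GAT GTC GTA AGC GTG TGG GGA ATG ACT TGG TAA ACG GTA AGG AGA CGT GAC CTT GTT GAT GTA — ATG at 24, stop TAA at 33 → 12 nt.
Frame -3 has an ORF of 12 nucleotides (positions 24–35) ≥ 12, so yes.

yes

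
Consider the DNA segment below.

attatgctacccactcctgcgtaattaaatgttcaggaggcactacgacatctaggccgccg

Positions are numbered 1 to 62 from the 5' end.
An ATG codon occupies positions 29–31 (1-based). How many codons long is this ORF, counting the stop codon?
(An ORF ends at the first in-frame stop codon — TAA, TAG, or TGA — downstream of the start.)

Codons from position 29: ATG (29–31), TTC (32–34), AGG (35–37), AGG (38–40), CAC (41–43), TAC (44–46), GAC (47–49), ATC (50–52), TAG (53–55).
TAG is the first in-frame stop; that's 9 codons including the stop.

9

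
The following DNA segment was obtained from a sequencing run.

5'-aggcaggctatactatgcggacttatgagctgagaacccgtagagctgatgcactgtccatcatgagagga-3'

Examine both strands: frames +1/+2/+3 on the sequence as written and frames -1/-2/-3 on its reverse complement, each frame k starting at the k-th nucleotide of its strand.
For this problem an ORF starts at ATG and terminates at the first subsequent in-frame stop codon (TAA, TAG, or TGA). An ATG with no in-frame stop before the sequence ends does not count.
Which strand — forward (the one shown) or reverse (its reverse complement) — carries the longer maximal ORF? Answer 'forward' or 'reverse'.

Reverse complement (5'→3'): TCCTCTCATGATGGACAGTGCATCAGCTCTACGGGTTCTCAGCTCATAAGTCCGCATAGTATAGCCTGCCT
Frame +1: AGG CAG GCT ATA CTA TGC GGA CTT ATG AGC TGA GAA CCC GTA GAG CTG ATG CAC TGT CCA TCA TGA GAG — ATG at 25, stop TGA at 31 → 9 nt; ATG at 49, stop TGA at 64 → 18 nt.
Frame +2: GGC AGG CTA TAC TAT GCG GAC TTA TGA GCT GAG AAC CCG TAG AGC TGA TGC ACT GTC CAT CAT GAG AGG — no ATG→stop ORF.
Frame +3: GCA GGC TAT ACT ATG CGG ACT TAT GAG CTG AGA ACC CGT AGA GCT GAT GCA CTG TCC ATC ATG AGA GGA — no ATG→stop ORF.
Frame -1: TCC TCT CAT GAT GGA CAG TGC ATC AGC TCT ACG GGT TCT CAG CTC ATA AGT CCG CAT AGT ATA GCC TGC — no ATG→stop ORF.
Frame -2: CCT CTC ATG ATG GAC AGT GCA TCA GCT CTA CGG GTT CTC AGC TCA TAA GTC CGC ATA GTA TAG CCT GCC — ATG at 8, stop TAA at 47 → 42 nt; ATG at 11, stop TAA at 47 → 39 nt.
Frame -3: CTC TCA TGA TGG ACA GTG CAT CAG CTC TAC GGG TTC TCA GCT CAT AAG TCC GCA TAG TAT AGC CTG CCT — no ATG→stop ORF.
Forward-strand max 18 nt; reverse-strand max 42 nt. The reverse strand has the longer ORF.

reverse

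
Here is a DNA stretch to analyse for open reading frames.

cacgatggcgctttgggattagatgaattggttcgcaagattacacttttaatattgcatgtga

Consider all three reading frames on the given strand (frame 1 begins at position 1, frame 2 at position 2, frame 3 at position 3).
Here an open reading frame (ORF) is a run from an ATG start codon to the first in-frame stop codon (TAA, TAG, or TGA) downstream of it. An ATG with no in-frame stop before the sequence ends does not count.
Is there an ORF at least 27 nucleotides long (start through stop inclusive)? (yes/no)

Frame 1: CAC GAT GGC GCT TTG GGA TTA GAT GAA TTG GTT CGC AAG ATT ACA CTT TTA ATA TTG CAT GTG — no ATG→stop ORF.
Frame 2: ACG ATG GCG CTT TGG GAT TAG ATG AAT TGG TTC GCA AGA TTA CAC TTT TAA TAT TGC ATG TGA — ATG at 5, stop TAG at 20 → 18 nt; ATG at 23, stop TAA at 50 → 30 nt; ATG at 59, stop TGA at 62 → 6 nt.
Frame 3: CGA TGG CGC TTT GGG ATT AGA TGA ATT GGT TCG CAA GAT TAC ACT TTT AAT ATT GCA TGT — no ATG→stop ORF.
Frame 2 has an ORF of 30 nucleotides (positions 23–52) ≥ 27, so yes.

yes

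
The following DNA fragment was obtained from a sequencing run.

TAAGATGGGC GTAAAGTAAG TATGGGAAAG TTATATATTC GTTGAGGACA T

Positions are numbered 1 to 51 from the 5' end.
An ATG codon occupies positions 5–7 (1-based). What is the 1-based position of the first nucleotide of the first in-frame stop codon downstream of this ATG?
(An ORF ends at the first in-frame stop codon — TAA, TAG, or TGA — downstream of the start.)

17

Codons from position 5: ATG (5–7), GGC (8–10), GTA (11–13), AAG (14–16), TAA (17–19).
TAA is a stop codon; it begins at position 17.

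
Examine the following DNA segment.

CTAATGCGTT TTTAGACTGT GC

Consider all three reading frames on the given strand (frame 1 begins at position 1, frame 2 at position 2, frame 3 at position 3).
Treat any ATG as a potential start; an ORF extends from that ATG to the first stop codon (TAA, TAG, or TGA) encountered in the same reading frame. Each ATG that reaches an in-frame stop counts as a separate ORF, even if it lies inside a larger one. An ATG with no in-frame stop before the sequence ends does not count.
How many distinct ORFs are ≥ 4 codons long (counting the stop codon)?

Frame 1: CTA ATG CGT TTT TAG ACT GTG — ATG at 4, stop TAG at 13 → 12 nt.
Frame 2: TAA TGC GTT TTT AGA CTG TGC — no ATG→stop ORF.
Frame 3: AAT GCG TTT TTA GAC TGT — no ATG→stop ORF.
ORFs ≥ 4 codons: frame 1 4–15 (4 codons). Count = 1.

1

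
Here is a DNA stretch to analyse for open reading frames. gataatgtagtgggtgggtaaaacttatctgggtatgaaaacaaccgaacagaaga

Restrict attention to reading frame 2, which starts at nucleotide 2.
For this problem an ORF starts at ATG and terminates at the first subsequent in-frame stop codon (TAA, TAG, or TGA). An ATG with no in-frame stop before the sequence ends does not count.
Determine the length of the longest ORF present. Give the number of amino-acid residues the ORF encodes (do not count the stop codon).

1

Frame 2: ATA ATG TAG TGG GTG GGT AAA ACT TAT CTG GGT ATG AAA ACA ACC GAA CAG AAG — ATG at 5, stop TAG at 8 → 6 nt.
Longest: frame 2, positions 5–10, 6 nt = 2 codons = 1 aa. → 1 amino acids.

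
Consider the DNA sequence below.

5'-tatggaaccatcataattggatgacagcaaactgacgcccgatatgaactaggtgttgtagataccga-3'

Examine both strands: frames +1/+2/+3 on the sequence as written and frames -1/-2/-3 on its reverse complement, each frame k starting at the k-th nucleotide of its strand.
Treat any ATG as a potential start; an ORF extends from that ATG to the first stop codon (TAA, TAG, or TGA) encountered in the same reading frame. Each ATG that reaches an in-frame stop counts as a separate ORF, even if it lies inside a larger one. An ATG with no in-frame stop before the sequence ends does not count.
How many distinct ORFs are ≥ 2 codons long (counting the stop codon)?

3

Reverse complement (5'→3'): TCGGTATCTACAACACCTAGTTCATATCGGGCGTCAGTTTGCTGTCATCCAATTATGATGGTTCCATA
Frame +1: TAT GGA ACC ATC ATA ATT GGA TGA CAG CAA ACT GAC GCC CGA TAT GAA CTA GGT GTT GTA GAT ACC — no ATG→stop ORF.
Frame +2: ATG GAA CCA TCA TAA TTG GAT GAC AGC AAA CTG ACG CCC GAT ATG AAC TAG GTG TTG TAG ATA CCG — ATG at 2, stop TAA at 14 → 15 nt; ATG at 44, stop TAG at 50 → 9 nt.
Frame +3: TGG AAC CAT CAT AAT TGG ATG ACA GCA AAC TGA CGC CCG ATA TGA ACT AGG TGT TGT AGA TAC CGA — ATG at 21, stop TGA at 33 → 15 nt.
Frame -1: TCG GTA TCT ACA ACA CCT AGT TCA TAT CGG GCG TCA GTT TGC TGT CAT CCA ATT ATG ATG GTT CCA — no ATG→stop ORF.
Frame -2: CGG TAT CTA CAA CAC CTA GTT CAT ATC GGG CGT CAG TTT GCT GTC ATC CAA TTA TGA TGG TTC CAT — no ATG→stop ORF.
Frame -3: GGT ATC TAC AAC ACC TAG TTC ATA TCG GGC GTC AGT TTG CTG TCA TCC AAT TAT GAT GGT TCC ATA — no ATG→stop ORF.
ORFs ≥ 2 codons: frame +2 2–16 (5 codons), frame +2 44–52 (3 codons), frame +3 21–35 (5 codons). Count = 3.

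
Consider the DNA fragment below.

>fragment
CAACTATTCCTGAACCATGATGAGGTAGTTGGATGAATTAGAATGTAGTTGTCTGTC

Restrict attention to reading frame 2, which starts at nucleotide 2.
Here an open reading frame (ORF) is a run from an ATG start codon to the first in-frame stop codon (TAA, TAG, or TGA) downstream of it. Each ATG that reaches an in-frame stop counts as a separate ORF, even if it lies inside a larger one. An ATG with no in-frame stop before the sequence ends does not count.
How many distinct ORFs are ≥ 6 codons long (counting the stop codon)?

0

Frame 2: AAC TAT TCC TGA ACC ATG ATG AGG TAG TTG GAT GAA TTA GAA TGT AGT TGT CTG — ATG at 17, stop TAG at 26 → 12 nt; ATG at 20, stop TAG at 26 → 9 nt.
No ORF reaches 6 codons. Count = 0.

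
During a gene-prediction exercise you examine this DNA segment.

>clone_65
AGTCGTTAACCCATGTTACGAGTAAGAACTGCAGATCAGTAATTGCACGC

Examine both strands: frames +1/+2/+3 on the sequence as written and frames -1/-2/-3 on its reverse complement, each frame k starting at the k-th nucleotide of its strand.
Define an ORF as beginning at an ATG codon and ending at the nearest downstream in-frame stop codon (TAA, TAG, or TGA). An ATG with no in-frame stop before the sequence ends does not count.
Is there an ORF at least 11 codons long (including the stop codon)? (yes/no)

Reverse complement (5'→3'): GCGTGCAATTACTGATCTGCAGTTCTTACTCGTAACATGGGTTAACGACT
Frame +1: AGT CGT TAA CCC ATG TTA CGA GTA AGA ACT GCA GAT CAG TAA TTG CAC — ATG at 13, stop TAA at 40 → 30 nt.
Frame +2: GTC GTT AAC CCA TGT TAC GAG TAA GAA CTG CAG ATC AGT AAT TGC ACG — no ATG→stop ORF.
Frame +3: TCG TTA ACC CAT GTT ACG AGT AAG AAC TGC AGA TCA GTA ATT GCA CGC — no ATG→stop ORF.
Frame -1: GCG TGC AAT TAC TGA TCT GCA GTT CTT ACT CGT AAC ATG GGT TAA CGA — ATG at 37, stop TAA at 43 → 9 nt.
Frame -2: CGT GCA ATT ACT GAT CTG CAG TTC TTA CTC GTA ACA TGG GTT AAC GAC — no ATG→stop ORF.
Frame -3: GTG CAA TTA CTG ATC TGC AGT TCT TAC TCG TAA CAT GGG TTA ACG ACT — no ATG→stop ORF.
Largest ORF found is 10 codons < 11, so no.

no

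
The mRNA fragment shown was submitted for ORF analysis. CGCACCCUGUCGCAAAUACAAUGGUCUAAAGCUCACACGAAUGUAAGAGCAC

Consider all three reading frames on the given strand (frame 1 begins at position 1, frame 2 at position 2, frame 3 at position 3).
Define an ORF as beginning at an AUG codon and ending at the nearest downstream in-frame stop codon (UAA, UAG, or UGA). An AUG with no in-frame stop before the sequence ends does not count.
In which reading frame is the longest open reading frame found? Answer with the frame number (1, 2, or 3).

3

Frame 1: CGC ACC CUG UCG CAA AUA CAA UGG UCU AAA GCU CAC ACG AAU GUA AGA GCA — no AUG→stop ORF.
Frame 2: GCA CCC UGU CGC AAA UAC AAU GGU CUA AAG CUC ACA CGA AUG UAA GAG CAC — AUG at 41, stop UAA at 44 → 6 nt.
Frame 3: CAC CCU GUC GCA AAU ACA AUG GUC UAA AGC UCA CAC GAA UGU AAG AGC — AUG at 21, stop UAA at 27 → 9 nt.
Longest ORF is 9 nt in frame 3 (positions 21–29).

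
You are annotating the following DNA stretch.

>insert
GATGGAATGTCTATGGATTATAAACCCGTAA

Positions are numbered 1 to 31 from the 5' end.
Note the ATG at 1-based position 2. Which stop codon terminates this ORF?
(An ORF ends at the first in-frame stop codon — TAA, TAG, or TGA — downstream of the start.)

TAA

Codons from position 2: ATG (2–4), GAA (5–7), TGT (8–10), CTA (11–13), TGG (14–16), ATT (17–19), ATA (20–22), AAC (23–25), CCG (26–28), TAA (29–31).
The first in-frame stop codon is TAA.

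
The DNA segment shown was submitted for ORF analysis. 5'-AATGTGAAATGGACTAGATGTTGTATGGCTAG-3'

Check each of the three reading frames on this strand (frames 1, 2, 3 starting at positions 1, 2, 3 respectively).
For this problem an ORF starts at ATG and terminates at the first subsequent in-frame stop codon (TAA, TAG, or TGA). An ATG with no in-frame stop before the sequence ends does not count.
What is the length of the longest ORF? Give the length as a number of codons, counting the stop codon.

5

Frame 1: AAT GTG AAA TGG ACT AGA TGT TGT ATG GCT — no ATG→stop ORF.
Frame 2: ATG TGA AAT GGA CTA GAT GTT GTA TGG CTA — ATG at 2, stop TGA at 5 → 6 nt.
Frame 3: TGT GAA ATG GAC TAG ATG TTG TAT GGC TAG — ATG at 9, stop TAG at 15 → 9 nt; ATG at 18, stop TAG at 30 → 15 nt.
Longest: frame 3, positions 18–32, 15 nt = 5 codons = 4 aa. → 5 codons.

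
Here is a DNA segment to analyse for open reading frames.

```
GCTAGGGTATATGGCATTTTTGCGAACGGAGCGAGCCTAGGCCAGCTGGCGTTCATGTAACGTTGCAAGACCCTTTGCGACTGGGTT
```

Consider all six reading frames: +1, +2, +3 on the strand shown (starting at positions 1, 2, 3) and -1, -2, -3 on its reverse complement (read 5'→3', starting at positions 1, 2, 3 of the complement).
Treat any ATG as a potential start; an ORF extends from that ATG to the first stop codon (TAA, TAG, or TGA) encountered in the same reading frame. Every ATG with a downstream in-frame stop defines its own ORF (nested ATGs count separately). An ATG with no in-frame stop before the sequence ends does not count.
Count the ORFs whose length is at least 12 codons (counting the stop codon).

0

Reverse complement (5'→3'): AACCCAGTCGCAAAGGGTCTTGCAACGTTACATGAACGCCAGCTGGCCTAGGCTCGCTCCGTTCGCAAAAATGCCATATACCCTAGC
Frame +1: GCT AGG GTA TAT GGC ATT TTT GCG AAC GGA GCG AGC CTA GGC CAG CTG GCG TTC ATG TAA CGT TGC AAG ACC CTT TGC GAC TGG GTT — ATG at 55, stop TAA at 58 → 6 nt.
Frame +2: CTA GGG TAT ATG GCA TTT TTG CGA ACG GAG CGA GCC TAG GCC AGC TGG CGT TCA TGT AAC GTT GCA AGA CCC TTT GCG ACT GGG — ATG at 11, stop TAG at 38 → 30 nt.
Frame +3: TAG GGT ATA TGG CAT TTT TGC GAA CGG AGC GAG CCT AGG CCA GCT GGC GTT CAT GTA ACG TTG CAA GAC CCT TTG CGA CTG GGT — no ATG→stop ORF.
Frame -1: AAC CCA GTC GCA AAG GGT CTT GCA ACG TTA CAT GAA CGC CAG CTG GCC TAG GCT CGC TCC GTT CGC AAA AAT GCC ATA TAC CCT AGC — no ATG→stop ORF.
Frame -2: ACC CAG TCG CAA AGG GTC TTG CAA CGT TAC ATG AAC GCC AGC TGG CCT AGG CTC GCT CCG TTC GCA AAA ATG CCA TAT ACC CTA — no ATG→stop ORF.
Frame -3: CCC AGT CGC AAA GGG TCT TGC AAC GTT ACA TGA ACG CCA GCT GGC CTA GGC TCG CTC CGT TCG CAA AAA TGC CAT ATA CCC TAG — no ATG→stop ORF.
No ORF reaches 12 codons. Count = 0.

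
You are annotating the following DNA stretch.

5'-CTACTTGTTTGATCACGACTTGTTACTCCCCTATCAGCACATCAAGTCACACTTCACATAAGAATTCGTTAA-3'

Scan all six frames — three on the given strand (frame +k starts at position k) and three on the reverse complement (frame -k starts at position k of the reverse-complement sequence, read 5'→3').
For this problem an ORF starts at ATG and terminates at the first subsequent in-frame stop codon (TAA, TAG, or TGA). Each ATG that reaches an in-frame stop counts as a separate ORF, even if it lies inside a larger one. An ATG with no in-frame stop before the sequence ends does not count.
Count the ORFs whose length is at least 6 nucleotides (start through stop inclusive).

2

Reverse complement (5'→3'): TTAACGAATTCTTATGTGAAGTGTGACTTGATGTGCTGATAGGGGAGTAACAAGTCGTGATCAAACAAGTAG
Frame +1: CTA CTT GTT TGA TCA CGA CTT GTT ACT CCC CTA TCA GCA CAT CAA GTC ACA CTT CAC ATA AGA ATT CGT TAA — no ATG→stop ORF.
Frame +2: TAC TTG TTT GAT CAC GAC TTG TTA CTC CCC TAT CAG CAC ATC AAG TCA CAC TTC ACA TAA GAA TTC GTT — no ATG→stop ORF.
Frame +3: ACT TGT TTG ATC ACG ACT TGT TAC TCC CCT ATC AGC ACA TCA AGT CAC ACT TCA CAT AAG AAT TCG TTA — no ATG→stop ORF.
Frame -1: TTA ACG AAT TCT TAT GTG AAG TGT GAC TTG ATG TGC TGA TAG GGG AGT AAC AAG TCG TGA TCA AAC AAG TAG — ATG at 31, stop TGA at 37 → 9 nt.
Frame -2: TAA CGA ATT CTT ATG TGA AGT GTG ACT TGA TGT GCT GAT AGG GGA GTA ACA AGT CGT GAT CAA ACA AGT — ATG at 14, stop TGA at 17 → 6 nt.
Frame -3: AAC GAA TTC TTA TGT GAA GTG TGA CTT GAT GTG CTG ATA GGG GAG TAA CAA GTC GTG ATC AAA CAA GTA — no ATG→stop ORF.
ORFs ≥ 6 nucleotides: frame -1 31–39 (9 nucleotides), frame -2 14–19 (6 nucleotides). Count = 2.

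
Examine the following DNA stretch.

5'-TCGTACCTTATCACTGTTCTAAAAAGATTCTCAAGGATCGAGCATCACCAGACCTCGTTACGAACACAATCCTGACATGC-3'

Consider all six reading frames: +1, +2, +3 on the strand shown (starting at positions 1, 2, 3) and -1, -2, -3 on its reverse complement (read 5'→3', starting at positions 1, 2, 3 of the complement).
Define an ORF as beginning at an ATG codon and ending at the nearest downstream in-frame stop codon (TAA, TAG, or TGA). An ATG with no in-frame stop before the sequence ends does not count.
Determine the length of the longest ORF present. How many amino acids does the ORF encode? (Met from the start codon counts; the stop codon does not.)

6

Reverse complement (5'→3'): GCATGTCAGGATTGTGTTCGTAACGAGGTCTGGTGATGCTCGATCCTTGAGAATCTTTTTAGAACAGTGATAAGGTACGA
Frame +1: TCG TAC CTT ATC ACT GTT CTA AAA AGA TTC TCA AGG ATC GAG CAT CAC CAG ACC TCG TTA CGA ACA CAA TCC TGA CAT — no ATG→stop ORF.
Frame +2: CGT ACC TTA TCA CTG TTC TAA AAA GAT TCT CAA GGA TCG AGC ATC ACC AGA CCT CGT TAC GAA CAC AAT CCT GAC ATG — no ATG→stop ORF.
Frame +3: GTA CCT TAT CAC TGT TCT AAA AAG ATT CTC AAG GAT CGA GCA TCA CCA GAC CTC GTT ACG AAC ACA ATC CTG ACA TGC — no ATG→stop ORF.
Frame -1: GCA TGT CAG GAT TGT GTT CGT AAC GAG GTC TGG TGA TGC TCG ATC CTT GAG AAT CTT TTT AGA ACA GTG ATA AGG TAC — no ATG→stop ORF.
Frame -2: CAT GTC AGG ATT GTG TTC GTA ACG AGG TCT GGT GAT GCT CGA TCC TTG AGA ATC TTT TTA GAA CAG TGA TAA GGT ACG — no ATG→stop ORF.
Frame -3: ATG TCA GGA TTG TGT TCG TAA CGA GGT CTG GTG ATG CTC GAT CCT TGA GAA TCT TTT TAG AAC AGT GAT AAG GTA CGA — ATG at 3, stop TAA at 21 → 21 nt; ATG at 36, stop TGA at 48 → 15 nt.
Longest: frame -3, positions 3–23, 21 nt = 7 codons = 6 aa. → 6 amino acids.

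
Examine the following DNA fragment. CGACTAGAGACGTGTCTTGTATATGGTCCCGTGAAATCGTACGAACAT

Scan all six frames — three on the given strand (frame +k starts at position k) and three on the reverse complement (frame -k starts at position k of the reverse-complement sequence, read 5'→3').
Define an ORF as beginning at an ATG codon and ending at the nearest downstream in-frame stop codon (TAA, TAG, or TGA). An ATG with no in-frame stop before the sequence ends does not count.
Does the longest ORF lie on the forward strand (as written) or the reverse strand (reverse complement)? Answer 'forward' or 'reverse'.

Reverse complement (5'→3'): ATGTTCGTACGATTTCACGGGACCATATACAAGACACGTCTCTAGTCG
Frame +1: CGA CTA GAG ACG TGT CTT GTA TAT GGT CCC GTG AAA TCG TAC GAA CAT — no ATG→stop ORF.
Frame +2: GAC TAG AGA CGT GTC TTG TAT ATG GTC CCG TGA AAT CGT ACG AAC — ATG at 23, stop TGA at 32 → 12 nt.
Frame +3: ACT AGA GAC GTG TCT TGT ATA TGG TCC CGT GAA ATC GTA CGA ACA — no ATG→stop ORF.
Frame -1: ATG TTC GTA CGA TTT CAC GGG ACC ATA TAC AAG ACA CGT CTC TAG TCG — ATG at 1, stop TAG at 43 → 45 nt.
Frame -2: TGT TCG TAC GAT TTC ACG GGA CCA TAT ACA AGA CAC GTC TCT AGT — no ATG→stop ORF.
Frame -3: GTT CGT ACG ATT TCA CGG GAC CAT ATA CAA GAC ACG TCT CTA GTC — no ATG→stop ORF.
Forward-strand max 12 nt; reverse-strand max 45 nt. The reverse strand has the longer ORF.

reverse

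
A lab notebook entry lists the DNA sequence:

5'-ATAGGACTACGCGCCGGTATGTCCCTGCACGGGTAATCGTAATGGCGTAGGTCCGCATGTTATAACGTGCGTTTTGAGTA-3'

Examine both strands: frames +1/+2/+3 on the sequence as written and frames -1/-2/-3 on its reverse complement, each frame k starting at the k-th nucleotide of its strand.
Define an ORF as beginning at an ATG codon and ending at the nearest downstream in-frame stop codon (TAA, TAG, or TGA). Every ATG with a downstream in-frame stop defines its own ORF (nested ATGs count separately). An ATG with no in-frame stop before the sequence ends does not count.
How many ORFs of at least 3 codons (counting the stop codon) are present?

Reverse complement (5'→3'): TACTCAAAACGCACGTTATAACATGCGGACCTACGCCATTACGATTACCCGTGCAGGGACATACCGGCGCGTAGTCCTAT
Frame +1: ATA GGA CTA CGC GCC GGT ATG TCC CTG CAC GGG TAA TCG TAA TGG CGT AGG TCC GCA TGT TAT AAC GTG CGT TTT GAG — ATG at 19, stop TAA at 34 → 18 nt.
Frame +2: TAG GAC TAC GCG CCG GTA TGT CCC TGC ACG GGT AAT CGT AAT GGC GTA GGT CCG CAT GTT ATA ACG TGC GTT TTG AGT — no ATG→stop ORF.
Frame +3: AGG ACT ACG CGC CGG TAT GTC CCT GCA CGG GTA ATC GTA ATG GCG TAG GTC CGC ATG TTA TAA CGT GCG TTT TGA GTA — ATG at 42, stop TAG at 48 → 9 nt; ATG at 57, stop TAA at 63 → 9 nt.
Frame -1: TAC TCA AAA CGC ACG TTA TAA CAT GCG GAC CTA CGC CAT TAC GAT TAC CCG TGC AGG GAC ATA CCG GCG CGT AGT CCT — no ATG→stop ORF.
Frame -2: ACT CAA AAC GCA CGT TAT AAC ATG CGG ACC TAC GCC ATT ACG ATT ACC CGT GCA GGG ACA TAC CGG CGC GTA GTC CTA — no ATG→stop ORF.
Frame -3: CTC AAA ACG CAC GTT ATA ACA TGC GGA CCT ACG CCA TTA CGA TTA CCC GTG CAG GGA CAT ACC GGC GCG TAG TCC TAT — no ATG→stop ORF.
ORFs ≥ 3 codons: frame +1 19–36 (6 codons), frame +3 42–50 (3 codons), frame +3 57–65 (3 codons). Count = 3.

3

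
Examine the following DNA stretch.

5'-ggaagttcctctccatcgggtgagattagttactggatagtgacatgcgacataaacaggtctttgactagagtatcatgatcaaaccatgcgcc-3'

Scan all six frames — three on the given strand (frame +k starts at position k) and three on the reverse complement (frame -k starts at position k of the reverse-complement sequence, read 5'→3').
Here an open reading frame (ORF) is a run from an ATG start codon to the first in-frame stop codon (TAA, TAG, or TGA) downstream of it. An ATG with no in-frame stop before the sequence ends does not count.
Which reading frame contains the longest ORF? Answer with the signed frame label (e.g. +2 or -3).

Reverse complement (5'→3'): GGCGCATGGTTTGATCATGATACTCTAGTCAAAGACCTGTTTATGTCGCATGTCACTATCCAGTAACTAATCTCACCCGATGGAGAGGAACTTCC
Frame +1: GGA AGT TCC TCT CCA TCG GGT GAG ATT AGT TAC TGG ATA GTG ACA TGC GAC ATA AAC AGG TCT TTG ACT AGA GTA TCA TGA TCA AAC CAT GCG — no ATG→stop ORF.
Frame +2: GAA GTT CCT CTC CAT CGG GTG AGA TTA GTT ACT GGA TAG TGA CAT GCG ACA TAA ACA GGT CTT TGA CTA GAG TAT CAT GAT CAA ACC ATG CGC — no ATG→stop ORF.
Frame +3: AAG TTC CTC TCC ATC GGG TGA GAT TAG TTA CTG GAT AGT GAC ATG CGA CAT AAA CAG GTC TTT GAC TAG AGT ATC ATG ATC AAA CCA TGC GCC — ATG at 45, stop TAG at 69 → 27 nt.
Frame -1: GGC GCA TGG TTT GAT CAT GAT ACT CTA GTC AAA GAC CTG TTT ATG TCG CAT GTC ACT ATC CAG TAA CTA ATC TCA CCC GAT GGA GAG GAA CTT — ATG at 43, stop TAA at 64 → 24 nt.
Frame -2: GCG CAT GGT TTG ATC ATG ATA CTC TAG TCA AAG ACC TGT TTA TGT CGC ATG TCA CTA TCC AGT AAC TAA TCT CAC CCG ATG GAG AGG AAC TTC — ATG at 17, stop TAG at 26 → 12 nt; ATG at 50, stop TAA at 68 → 21 nt.
Frame -3: CGC ATG GTT TGA TCA TGA TAC TCT AGT CAA AGA CCT GTT TAT GTC GCA TGT CAC TAT CCA GTA ACT AAT CTC ACC CGA TGG AGA GGA ACT TCC — ATG at 6, stop TGA at 12 → 9 nt.
Longest ORF is 27 nt in frame +3 (positions 45–71).

+3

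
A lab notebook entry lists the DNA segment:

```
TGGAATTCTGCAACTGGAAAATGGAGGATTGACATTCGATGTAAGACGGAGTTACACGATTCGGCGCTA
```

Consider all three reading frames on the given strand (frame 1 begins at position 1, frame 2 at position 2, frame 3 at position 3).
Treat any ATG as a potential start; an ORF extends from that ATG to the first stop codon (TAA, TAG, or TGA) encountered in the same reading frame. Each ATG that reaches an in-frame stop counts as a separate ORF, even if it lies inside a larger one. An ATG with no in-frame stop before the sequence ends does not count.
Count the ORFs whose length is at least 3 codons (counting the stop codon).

Frame 1: TGG AAT TCT GCA ACT GGA AAA TGG AGG ATT GAC ATT CGA TGT AAG ACG GAG TTA CAC GAT TCG GCG CTA — no ATG→stop ORF.
Frame 2: GGA ATT CTG CAA CTG GAA AAT GGA GGA TTG ACA TTC GAT GTA AGA CGG AGT TAC ACG ATT CGG CGC — no ATG→stop ORF.
Frame 3: GAA TTC TGC AAC TGG AAA ATG GAG GAT TGA CAT TCG ATG TAA GAC GGA GTT ACA CGA TTC GGC GCT — ATG at 21, stop TGA at 30 → 12 nt; ATG at 39, stop TAA at 42 → 6 nt.
ORFs ≥ 3 codons: frame 3 21–32 (4 codons). Count = 1.

1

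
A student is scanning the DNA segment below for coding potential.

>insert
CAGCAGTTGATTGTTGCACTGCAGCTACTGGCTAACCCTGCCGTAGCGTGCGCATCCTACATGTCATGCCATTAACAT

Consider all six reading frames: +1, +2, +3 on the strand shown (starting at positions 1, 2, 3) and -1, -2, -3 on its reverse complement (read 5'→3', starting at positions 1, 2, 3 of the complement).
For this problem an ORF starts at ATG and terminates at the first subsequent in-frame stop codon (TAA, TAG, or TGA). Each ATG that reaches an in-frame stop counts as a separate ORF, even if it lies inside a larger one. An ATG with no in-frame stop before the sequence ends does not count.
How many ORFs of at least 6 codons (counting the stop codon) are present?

2

Reverse complement (5'→3'): ATGTTAATGGCATGACATGTAGGATGCGCACGCTACGGCAGGGTTAGCCAGTAGCTGCAGTGCAACAATCAACTGCTG
Frame +1: CAG CAG TTG ATT GTT GCA CTG CAG CTA CTG GCT AAC CCT GCC GTA GCG TGC GCA TCC TAC ATG TCA TGC CAT TAA CAT — ATG at 61, stop TAA at 73 → 15 nt.
Frame +2: AGC AGT TGA TTG TTG CAC TGC AGC TAC TGG CTA ACC CTG CCG TAG CGT GCG CAT CCT ACA TGT CAT GCC ATT AAC — no ATG→stop ORF.
Frame +3: GCA GTT GAT TGT TGC ACT GCA GCT ACT GGC TAA CCC TGC CGT AGC GTG CGC ATC CTA CAT GTC ATG CCA TTA ACA — no ATG→stop ORF.
Frame -1: ATG TTA ATG GCA TGA CAT GTA GGA TGC GCA CGC TAC GGC AGG GTT AGC CAG TAG CTG CAG TGC AAC AAT CAA CTG CTG — ATG at 1, stop TGA at 13 → 15 nt; ATG at 7, stop TGA at 13 → 9 nt.
Frame -2: TGT TAA TGG CAT GAC ATG TAG GAT GCG CAC GCT ACG GCA GGG TTA GCC AGT AGC TGC AGT GCA ACA ATC AAC TGC — ATG at 17, stop TAG at 20 → 6 nt.
Frame -3: GTT AAT GGC ATG ACA TGT AGG ATG CGC ACG CTA CGG CAG GGT TAG CCA GTA GCT GCA GTG CAA CAA TCA ACT GCT — ATG at 12, stop TAG at 45 → 36 nt; ATG at 24, stop TAG at 45 → 24 nt.
ORFs ≥ 6 codons: frame -3 12–47 (12 codons), frame -3 24–47 (8 codons). Count = 2.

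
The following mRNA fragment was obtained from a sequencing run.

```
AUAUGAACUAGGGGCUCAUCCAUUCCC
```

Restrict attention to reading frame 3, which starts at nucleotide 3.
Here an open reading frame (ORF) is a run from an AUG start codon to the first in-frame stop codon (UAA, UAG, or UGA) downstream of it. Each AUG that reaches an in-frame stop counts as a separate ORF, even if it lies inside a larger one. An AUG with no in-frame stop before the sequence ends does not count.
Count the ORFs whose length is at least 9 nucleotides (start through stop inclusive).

Frame 3: AUG AAC UAG GGG CUC AUC CAU UCC — AUG at 3, stop UAG at 9 → 9 nt.
ORFs ≥ 9 nucleotides: frame 3 3–11 (9 nucleotides). Count = 1.

1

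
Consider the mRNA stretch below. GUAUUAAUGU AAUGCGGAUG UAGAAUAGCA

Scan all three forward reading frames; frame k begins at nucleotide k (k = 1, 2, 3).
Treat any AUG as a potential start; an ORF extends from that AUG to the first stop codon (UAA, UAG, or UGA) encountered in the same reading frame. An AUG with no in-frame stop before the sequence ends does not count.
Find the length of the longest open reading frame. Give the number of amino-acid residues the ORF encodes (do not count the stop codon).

Frame 1: GUA UUA AUG UAA UGC GGA UGU AGA AUA GCA — AUG at 7, stop UAA at 10 → 6 nt.
Frame 2: UAU UAA UGU AAU GCG GAU GUA GAA UAG — no AUG→stop ORF.
Frame 3: AUU AAU GUA AUG CGG AUG UAG AAU AGC — AUG at 12, stop UAG at 21 → 12 nt; AUG at 18, stop UAG at 21 → 6 nt.
Longest: frame 3, positions 12–23, 12 nt = 4 codons = 3 aa. → 3 amino acids.

3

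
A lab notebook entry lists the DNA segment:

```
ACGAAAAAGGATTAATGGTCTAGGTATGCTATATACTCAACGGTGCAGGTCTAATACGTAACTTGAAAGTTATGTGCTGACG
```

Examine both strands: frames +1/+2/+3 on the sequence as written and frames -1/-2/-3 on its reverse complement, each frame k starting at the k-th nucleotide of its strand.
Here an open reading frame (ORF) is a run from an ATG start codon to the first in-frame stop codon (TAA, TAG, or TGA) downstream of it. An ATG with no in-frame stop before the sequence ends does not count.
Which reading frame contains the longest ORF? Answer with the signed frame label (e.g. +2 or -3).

+2

Reverse complement (5'→3'): CGTCAGCACATAACTTTCAAGTTACGTATTAGACCTGCACCGTTGAGTATATAGCATACCTAGACCATTAATCCTTTTTCGT
Frame +1: ACG AAA AAG GAT TAA TGG TCT AGG TAT GCT ATA TAC TCA ACG GTG CAG GTC TAA TAC GTA ACT TGA AAG TTA TGT GCT GAC — no ATG→stop ORF.
Frame +2: CGA AAA AGG ATT AAT GGT CTA GGT ATG CTA TAT ACT CAA CGG TGC AGG TCT AAT ACG TAA CTT GAA AGT TAT GTG CTG ACG — ATG at 26, stop TAA at 59 → 36 nt.
Frame +3: GAA AAA GGA TTA ATG GTC TAG GTA TGC TAT ATA CTC AAC GGT GCA GGT CTA ATA CGT AAC TTG AAA GTT ATG TGC TGA — ATG at 15, stop TAG at 21 → 9 nt; ATG at 72, stop TGA at 78 → 9 nt.
Frame -1: CGT CAG CAC ATA ACT TTC AAG TTA CGT ATT AGA CCT GCA CCG TTG AGT ATA TAG CAT ACC TAG ACC ATT AAT CCT TTT TCG — no ATG→stop ORF.
Frame -2: GTC AGC ACA TAA CTT TCA AGT TAC GTA TTA GAC CTG CAC CGT TGA GTA TAT AGC ATA CCT AGA CCA TTA ATC CTT TTT CGT — no ATG→stop ORF.
Frame -3: TCA GCA CAT AAC TTT CAA GTT ACG TAT TAG ACC TGC ACC GTT GAG TAT ATA GCA TAC CTA GAC CAT TAA TCC TTT TTC — no ATG→stop ORF.
Longest ORF is 36 nt in frame +2 (positions 26–61).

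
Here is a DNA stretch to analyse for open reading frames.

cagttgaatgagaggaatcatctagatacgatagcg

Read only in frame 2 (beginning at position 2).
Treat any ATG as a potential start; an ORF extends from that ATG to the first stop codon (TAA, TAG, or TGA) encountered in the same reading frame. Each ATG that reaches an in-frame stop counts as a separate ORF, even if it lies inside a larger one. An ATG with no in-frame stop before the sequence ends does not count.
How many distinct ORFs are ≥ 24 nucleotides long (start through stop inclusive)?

0

Frame 2: AGT TGA ATG AGA GGA ATC ATC TAG ATA CGA TAG — ATG at 8, stop TAG at 23 → 18 nt.
No ORF reaches 24 nucleotides. Count = 0.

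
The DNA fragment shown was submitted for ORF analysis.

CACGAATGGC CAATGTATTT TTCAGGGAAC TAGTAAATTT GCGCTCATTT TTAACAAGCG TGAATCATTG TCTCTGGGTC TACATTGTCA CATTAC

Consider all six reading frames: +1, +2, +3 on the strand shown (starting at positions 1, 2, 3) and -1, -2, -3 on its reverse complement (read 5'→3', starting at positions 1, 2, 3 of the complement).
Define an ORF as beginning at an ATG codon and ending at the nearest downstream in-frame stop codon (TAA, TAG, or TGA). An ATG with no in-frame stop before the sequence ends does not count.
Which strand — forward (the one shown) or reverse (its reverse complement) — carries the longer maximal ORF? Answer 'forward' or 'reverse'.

reverse

Reverse complement (5'→3'): GTAATGTGACAATGTAGACCCAGAGACAATGATTCACGCTTGTTAAAAATGAGCGCAAATTTACTAGTTCCCTGAAAAATACATTGGCCATTCGTG
Frame +1: CAC GAA TGG CCA ATG TAT TTT TCA GGG AAC TAG TAA ATT TGC GCT CAT TTT TAA CAA GCG TGA ATC ATT GTC TCT GGG TCT ACA TTG TCA CAT TAC — ATG at 13, stop TAG at 31 → 21 nt.
Frame +2: ACG AAT GGC CAA TGT ATT TTT CAG GGA ACT AGT AAA TTT GCG CTC ATT TTT AAC AAG CGT GAA TCA TTG TCT CTG GGT CTA CAT TGT CAC ATT — no ATG→stop ORF.
Frame +3: CGA ATG GCC AAT GTA TTT TTC AGG GAA CTA GTA AAT TTG CGC TCA TTT TTA ACA AGC GTG AAT CAT TGT CTC TGG GTC TAC ATT GTC ACA TTA — no ATG→stop ORF.
Frame -1: GTA ATG TGA CAA TGT AGA CCC AGA GAC AAT GAT TCA CGC TTG TTA AAA ATG AGC GCA AAT TTA CTA GTT CCC TGA AAA ATA CAT TGG CCA TTC GTG — ATG at 4, stop TGA at 7 → 6 nt; ATG at 49, stop TGA at 73 → 27 nt.
Frame -2: TAA TGT GAC AAT GTA GAC CCA GAG ACA ATG ATT CAC GCT TGT TAA AAA TGA GCG CAA ATT TAC TAG TTC CCT GAA AAA TAC ATT GGC CAT TCG — ATG at 29, stop TAA at 44 → 18 nt.
Frame -3: AAT GTG ACA ATG TAG ACC CAG AGA CAA TGA TTC ACG CTT GTT AAA AAT GAG CGC AAA TTT ACT AGT TCC CTG AAA AAT ACA TTG GCC ATT CGT — ATG at 12, stop TAG at 15 → 6 nt.
Forward-strand max 21 nt; reverse-strand max 27 nt. The reverse strand has the longer ORF.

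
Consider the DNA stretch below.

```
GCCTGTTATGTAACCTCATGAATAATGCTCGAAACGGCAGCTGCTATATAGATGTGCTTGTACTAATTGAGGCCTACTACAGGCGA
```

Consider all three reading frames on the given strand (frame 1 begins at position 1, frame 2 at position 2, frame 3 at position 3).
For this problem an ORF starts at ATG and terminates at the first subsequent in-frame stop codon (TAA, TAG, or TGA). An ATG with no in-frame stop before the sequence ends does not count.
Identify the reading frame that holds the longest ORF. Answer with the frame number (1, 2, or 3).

Frame 1: GCC TGT TAT GTA ACC TCA TGA ATA ATG CTC GAA ACG GCA GCT GCT ATA TAG ATG TGC TTG TAC TAA TTG AGG CCT ACT ACA GGC — ATG at 25, stop TAG at 49 → 27 nt; ATG at 52, stop TAA at 64 → 15 nt.
Frame 2: CCT GTT ATG TAA CCT CAT GAA TAA TGC TCG AAA CGG CAG CTG CTA TAT AGA TGT GCT TGT ACT AAT TGA GGC CTA CTA CAG GCG — ATG at 8, stop TAA at 11 → 6 nt.
Frame 3: CTG TTA TGT AAC CTC ATG AAT AAT GCT CGA AAC GGC AGC TGC TAT ATA GAT GTG CTT GTA CTA ATT GAG GCC TAC TAC AGG CGA — no ATG→stop ORF.
Longest ORF is 27 nt in frame 1 (positions 25–51).

1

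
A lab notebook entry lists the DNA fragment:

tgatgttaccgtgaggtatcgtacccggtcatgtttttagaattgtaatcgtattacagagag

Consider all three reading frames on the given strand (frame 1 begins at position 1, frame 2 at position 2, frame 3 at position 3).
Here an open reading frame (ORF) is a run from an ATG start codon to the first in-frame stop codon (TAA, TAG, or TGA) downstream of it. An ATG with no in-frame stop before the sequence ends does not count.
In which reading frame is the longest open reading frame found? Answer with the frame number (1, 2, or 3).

Frame 1: TGA TGT TAC CGT GAG GTA TCG TAC CCG GTC ATG TTT TTA GAA TTG TAA TCG TAT TAC AGA GAG — ATG at 31, stop TAA at 46 → 18 nt.
Frame 2: GAT GTT ACC GTG AGG TAT CGT ACC CGG TCA TGT TTT TAG AAT TGT AAT CGT ATT ACA GAG — no ATG→stop ORF.
Frame 3: ATG TTA CCG TGA GGT ATC GTA CCC GGT CAT GTT TTT AGA ATT GTA ATC GTA TTA CAG AGA — ATG at 3, stop TGA at 12 → 12 nt.
Longest ORF is 18 nt in frame 1 (positions 31–48).

1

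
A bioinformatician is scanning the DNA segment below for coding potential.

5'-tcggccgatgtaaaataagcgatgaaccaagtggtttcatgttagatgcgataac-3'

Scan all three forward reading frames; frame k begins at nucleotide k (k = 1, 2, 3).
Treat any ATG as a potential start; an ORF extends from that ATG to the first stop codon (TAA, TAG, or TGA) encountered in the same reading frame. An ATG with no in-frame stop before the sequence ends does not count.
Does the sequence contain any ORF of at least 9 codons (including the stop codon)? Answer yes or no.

no

Frame 1: TCG GCC GAT GTA AAA TAA GCG ATG AAC CAA GTG GTT TCA TGT TAG ATG CGA TAA — ATG at 22, stop TAG at 43 → 24 nt; ATG at 46, stop TAA at 52 → 9 nt.
Frame 2: CGG CCG ATG TAA AAT AAG CGA TGA ACC AAG TGG TTT CAT GTT AGA TGC GAT AAC — ATG at 8, stop TAA at 11 → 6 nt.
Frame 3: GGC CGA TGT AAA ATA AGC GAT GAA CCA AGT GGT TTC ATG TTA GAT GCG ATA — no ATG→stop ORF.
Largest ORF found is 8 codons < 9, so no.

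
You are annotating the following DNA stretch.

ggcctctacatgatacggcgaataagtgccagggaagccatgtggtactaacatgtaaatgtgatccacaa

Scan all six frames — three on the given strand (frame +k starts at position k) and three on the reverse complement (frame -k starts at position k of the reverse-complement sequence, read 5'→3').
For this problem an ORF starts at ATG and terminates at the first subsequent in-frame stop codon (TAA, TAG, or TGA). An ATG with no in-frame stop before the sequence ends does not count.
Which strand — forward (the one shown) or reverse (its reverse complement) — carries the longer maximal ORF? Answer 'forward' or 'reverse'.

Reverse complement (5'→3'): TTGTGGATCACATTTACATGTTAGTACCACATGGCTTCCCTGGCACTTATTCGCCGTATCATGTAGAGGCC
Frame +1: GGC CTC TAC ATG ATA CGG CGA ATA AGT GCC AGG GAA GCC ATG TGG TAC TAA CAT GTA AAT GTG ATC CAC — ATG at 10, stop TAA at 49 → 42 nt; ATG at 40, stop TAA at 49 → 12 nt.
Frame +2: GCC TCT ACA TGA TAC GGC GAA TAA GTG CCA GGG AAG CCA TGT GGT ACT AAC ATG TAA ATG TGA TCC ACA — ATG at 53, stop TAA at 56 → 6 nt; ATG at 59, stop TGA at 62 → 6 nt.
Frame +3: CCT CTA CAT GAT ACG GCG AAT AAG TGC CAG GGA AGC CAT GTG GTA CTA ACA TGT AAA TGT GAT CCA CAA — no ATG→stop ORF.
Frame -1: TTG TGG ATC ACA TTT ACA TGT TAG TAC CAC ATG GCT TCC CTG GCA CTT ATT CGC CGT ATC ATG TAG AGG — ATG at 31, stop TAG at 64 → 36 nt; ATG at 61, stop TAG at 64 → 6 nt.
Frame -2: TGT GGA TCA CAT TTA CAT GTT AGT ACC ACA TGG CTT CCC TGG CAC TTA TTC GCC GTA TCA TGT AGA GGC — no ATG→stop ORF.
Frame -3: GTG GAT CAC ATT TAC ATG TTA GTA CCA CAT GGC TTC CCT GGC ACT TAT TCG CCG TAT CAT GTA GAG GCC — no ATG→stop ORF.
Forward-strand max 42 nt; reverse-strand max 36 nt. The forward strand has the longer ORF.

forward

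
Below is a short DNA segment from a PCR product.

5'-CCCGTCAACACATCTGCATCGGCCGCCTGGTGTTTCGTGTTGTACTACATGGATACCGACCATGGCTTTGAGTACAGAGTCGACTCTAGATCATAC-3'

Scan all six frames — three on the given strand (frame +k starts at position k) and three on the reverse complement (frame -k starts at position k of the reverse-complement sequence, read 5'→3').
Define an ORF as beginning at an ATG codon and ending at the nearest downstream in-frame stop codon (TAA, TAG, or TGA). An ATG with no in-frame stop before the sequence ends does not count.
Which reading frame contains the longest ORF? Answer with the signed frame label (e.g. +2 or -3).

-3

Reverse complement (5'→3'): GTATGATCTAGAGTCGACTCTGTACTCAAAGCCATGGTCGGTATCCATGTAGTACAACACGAAACACCAGGCGGCCGATGCAGATGTGTTGACGGG
Frame +1: CCC GTC AAC ACA TCT GCA TCG GCC GCC TGG TGT TTC GTG TTG TAC TAC ATG GAT ACC GAC CAT GGC TTT GAG TAC AGA GTC GAC TCT AGA TCA TAC — no ATG→stop ORF.
Frame +2: CCG TCA ACA CAT CTG CAT CGG CCG CCT GGT GTT TCG TGT TGT ACT ACA TGG ATA CCG ACC ATG GCT TTG AGT ACA GAG TCG ACT CTA GAT CAT — no ATG→stop ORF.
Frame +3: CGT CAA CAC ATC TGC ATC GGC CGC CTG GTG TTT CGT GTT GTA CTA CAT GGA TAC CGA CCA TGG CTT TGA GTA CAG AGT CGA CTC TAG ATC ATA — no ATG→stop ORF.
Frame -1: GTA TGA TCT AGA GTC GAC TCT GTA CTC AAA GCC ATG GTC GGT ATC CAT GTA GTA CAA CAC GAA ACA CCA GGC GGC CGA TGC AGA TGT GTT GAC GGG — no ATG→stop ORF.
Frame -2: TAT GAT CTA GAG TCG ACT CTG TAC TCA AAG CCA TGG TCG GTA TCC ATG TAG TAC AAC ACG AAA CAC CAG GCG GCC GAT GCA GAT GTG TTG ACG — ATG at 47, stop TAG at 50 → 6 nt.
Frame -3: ATG ATC TAG AGT CGA CTC TGT ACT CAA AGC CAT GGT CGG TAT CCA TGT AGT ACA ACA CGA AAC ACC AGG CGG CCG ATG CAG ATG TGT TGA CGG — ATG at 3, stop TAG at 9 → 9 nt; ATG at 78, stop TGA at 90 → 15 nt; ATG at 84, stop TGA at 90 → 9 nt.
Longest ORF is 15 nt in frame -3 (positions 78–92).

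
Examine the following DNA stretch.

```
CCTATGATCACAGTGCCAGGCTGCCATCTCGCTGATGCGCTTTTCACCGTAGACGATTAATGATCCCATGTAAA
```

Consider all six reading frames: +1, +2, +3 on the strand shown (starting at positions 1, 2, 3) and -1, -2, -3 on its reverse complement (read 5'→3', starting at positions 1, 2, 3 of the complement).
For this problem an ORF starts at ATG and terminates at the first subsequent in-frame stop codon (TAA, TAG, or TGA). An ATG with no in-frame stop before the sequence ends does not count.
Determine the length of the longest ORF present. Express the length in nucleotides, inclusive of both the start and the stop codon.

57

Reverse complement (5'→3'): TTTACATGGGATCATTAATCGTCTACGGTGAAAAGCGCATCAGCGAGATGGCAGCCTGGCACTGTGATCATAGG
Frame +1: CCT ATG ATC ACA GTG CCA GGC TGC CAT CTC GCT GAT GCG CTT TTC ACC GTA GAC GAT TAA TGA TCC CAT GTA — ATG at 4, stop TAA at 58 → 57 nt.
Frame +2: CTA TGA TCA CAG TGC CAG GCT GCC ATC TCG CTG ATG CGC TTT TCA CCG TAG ACG ATT AAT GAT CCC ATG TAA — ATG at 35, stop TAG at 50 → 18 nt; ATG at 68, stop TAA at 71 → 6 nt.
Frame +3: TAT GAT CAC AGT GCC AGG CTG CCA TCT CGC TGA TGC GCT TTT CAC CGT AGA CGA TTA ATG ATC CCA TGT AAA — no ATG→stop ORF.
Frame -1: TTT ACA TGG GAT CAT TAA TCG TCT ACG GTG AAA AGC GCA TCA GCG AGA TGG CAG CCT GGC ACT GTG ATC ATA — no ATG→stop ORF.
Frame -2: TTA CAT GGG ATC ATT AAT CGT CTA CGG TGA AAA GCG CAT CAG CGA GAT GGC AGC CTG GCA CTG TGA TCA TAG — no ATG→stop ORF.
Frame -3: TAC ATG GGA TCA TTA ATC GTC TAC GGT GAA AAG CGC ATC AGC GAG ATG GCA GCC TGG CAC TGT GAT CAT AGG — no ATG→stop ORF.
Longest: frame +1, positions 4–60, 57 nt = 19 codons = 18 aa. → 57 nucleotides.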